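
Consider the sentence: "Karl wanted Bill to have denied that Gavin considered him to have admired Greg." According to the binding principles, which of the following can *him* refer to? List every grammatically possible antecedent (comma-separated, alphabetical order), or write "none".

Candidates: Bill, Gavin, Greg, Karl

*him* is a pronoun; Principle B requires it to be free in its binding domain — the clause headed by 'considered'.
— Bill: subject of the clause headed by 'denied'; c-commands the pronoun but lies outside its binding domain — allowed.
— Gavin: subject of the clause headed by 'considered'; c-commands the pronoun within its binding domain — blocked (Principle B).
— Greg: object of the clause headed by 'admired'; is c-commanded by the pronoun; coreference would bind this R-expression — blocked (Principle C).
— Karl: subject of the matrix clause; c-commands the pronoun but lies outside its binding domain — allowed.

Bill, Karl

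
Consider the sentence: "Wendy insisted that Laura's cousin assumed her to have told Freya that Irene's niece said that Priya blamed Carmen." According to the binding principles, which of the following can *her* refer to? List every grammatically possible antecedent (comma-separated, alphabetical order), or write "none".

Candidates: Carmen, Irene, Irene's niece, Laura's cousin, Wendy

Wendy

*her* is a pronoun; Principle B requires it to be free in its binding domain — the clause headed by 'assumed'.
— Carmen: object of the clause headed by 'blamed'; is c-commanded by the pronoun; coreference would bind this R-expression — blocked (Principle C).
— Irene: possessor inside the subject DP of the clause headed by 'said'; is c-commanded by the pronoun; coreference would bind this R-expression — blocked (Principle C).
— Irene's niece: subject of the clause headed by 'said'; is c-commanded by the pronoun; coreference would bind this R-expression — blocked (Principle C).
— Laura's cousin: subject of the clause headed by 'assumed'; c-commands the pronoun within its binding domain — blocked (Principle B).
— Wendy: subject of the matrix clause; c-commands the pronoun but lies outside its binding domain — allowed.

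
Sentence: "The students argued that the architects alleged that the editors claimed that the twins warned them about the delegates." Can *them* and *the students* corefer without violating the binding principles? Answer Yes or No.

Yes

*the students* is an R-expression; Principle C requires it to be free (not bound by any c-commanding expression).
— them: object of the clause headed by 'warned'; the pronoun does not c-command the R-expression — coreference allowed.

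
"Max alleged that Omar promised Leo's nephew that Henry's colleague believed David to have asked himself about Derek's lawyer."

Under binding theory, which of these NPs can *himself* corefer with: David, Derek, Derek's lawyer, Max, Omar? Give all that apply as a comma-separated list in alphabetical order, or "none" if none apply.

David

*himself* is a reflexive; Principle A requires it to be bound within its binding domain — the clause headed by 'asked'.
— David: subject of the clause headed by 'asked'; c-commands the reflexive within its binding domain — allowed (Principle A).
— Derek: possessor inside the second object DP of the clause headed by 'asked'; does not c-command the reflexive — cannot bind it (Principle A).
— Derek's lawyer: second object of the clause headed by 'asked'; does not c-command the reflexive — cannot bind it (Principle A).
— Max: subject of the matrix clause; c-commands the reflexive but lies outside its binding domain — cannot bind it (Principle A).
— Omar: subject of the clause headed by 'promised'; c-commands the reflexive but lies outside its binding domain — cannot bind it (Principle A).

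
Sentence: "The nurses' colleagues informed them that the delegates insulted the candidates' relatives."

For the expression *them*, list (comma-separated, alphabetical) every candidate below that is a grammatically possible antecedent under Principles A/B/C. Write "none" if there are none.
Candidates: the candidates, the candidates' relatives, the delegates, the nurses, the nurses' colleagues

*them* is a pronoun; Principle B requires it to be free in its binding domain — the matrix clause.
— the candidates: possessor inside the object DP of the clause headed by 'insulted'; is c-commanded by the pronoun; coreference would bind this R-expression — blocked (Principle C).
— the candidates' relatives: object of the clause headed by 'insulted'; is c-commanded by the pronoun; coreference would bind this R-expression — blocked (Principle C).
— the delegates: subject of the clause headed by 'insulted'; is c-commanded by the pronoun; coreference would bind this R-expression — blocked (Principle C).
— the nurses: possessor inside the subject DP of the matrix clause; does not c-command the pronoun — Principle B does not apply; allowed.
— the nurses' colleagues: subject of the matrix clause; c-commands the pronoun within its binding domain — blocked (Principle B).

the nurses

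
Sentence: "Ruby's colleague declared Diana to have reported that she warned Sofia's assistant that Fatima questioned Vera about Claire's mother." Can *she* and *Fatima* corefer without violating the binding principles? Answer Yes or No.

*Fatima* is an R-expression; Principle C requires it to be free (not bound by any c-commanding expression).
— she: subject of the clause headed by 'warned'; the pronoun c-commands the R-expression — coreference blocked (Principle C).

No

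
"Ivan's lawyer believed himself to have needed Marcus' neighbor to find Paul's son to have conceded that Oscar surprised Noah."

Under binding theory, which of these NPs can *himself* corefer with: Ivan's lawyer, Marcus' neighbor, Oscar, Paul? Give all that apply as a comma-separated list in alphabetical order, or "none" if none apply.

Ivan's lawyer

*himself* is a reflexive; Principle A requires it to be bound within its binding domain — the matrix clause.
— Ivan's lawyer: subject of the matrix clause; c-commands the reflexive within its binding domain — allowed (Principle A).
— Marcus' neighbor: subject of the clause headed by 'find'; does not c-command the reflexive — cannot bind it (Principle A).
— Oscar: subject of the clause headed by 'surprised'; does not c-command the reflexive — cannot bind it (Principle A).
— Paul: possessor inside the subject DP of the clause headed by 'conceded'; does not c-command the reflexive — cannot bind it (Principle A).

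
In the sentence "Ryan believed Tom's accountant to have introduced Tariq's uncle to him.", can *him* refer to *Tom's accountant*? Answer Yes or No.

*him* is a pronoun; Principle B requires it to be free in its binding domain — the clause headed by 'introduced'.
— Tom's accountant: subject of the clause headed by 'introduced'; c-commands the pronoun within its binding domain — blocked (Principle B).

No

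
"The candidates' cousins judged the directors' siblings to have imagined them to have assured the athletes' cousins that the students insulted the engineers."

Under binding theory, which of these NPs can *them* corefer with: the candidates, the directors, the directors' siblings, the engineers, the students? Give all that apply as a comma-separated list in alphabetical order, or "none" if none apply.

the candidates, the directors

*them* is a pronoun; Principle B requires it to be free in its binding domain — the clause headed by 'imagined'.
— the candidates: possessor inside the subject DP of the matrix clause; does not c-command the pronoun — Principle B does not apply; allowed.
— the directors: possessor inside the subject DP of the clause headed by 'imagined'; does not c-command the pronoun — Principle B does not apply; allowed.
— the directors' siblings: subject of the clause headed by 'imagined'; c-commands the pronoun within its binding domain — blocked (Principle B).
— the engineers: object of the clause headed by 'insulted'; is c-commanded by the pronoun; coreference would bind this R-expression — blocked (Principle C).
— the students: subject of the clause headed by 'insulted'; is c-commanded by the pronoun; coreference would bind this R-expression — blocked (Principle C).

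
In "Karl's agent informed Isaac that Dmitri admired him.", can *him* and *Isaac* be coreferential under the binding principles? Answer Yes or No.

*Isaac* is an R-expression; Principle C requires it to be free (not bound by any c-commanding expression).
— him: object of the clause headed by 'admired'; the pronoun does not c-command the R-expression — coreference allowed.

Yes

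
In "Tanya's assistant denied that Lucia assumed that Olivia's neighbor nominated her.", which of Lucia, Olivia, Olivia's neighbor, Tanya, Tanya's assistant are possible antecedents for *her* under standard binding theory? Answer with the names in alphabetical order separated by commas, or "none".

Lucia, Olivia, Tanya, Tanya's assistant

*her* is a pronoun; Principle B requires it to be free in its binding domain — the clause headed by 'nominated'.
— Lucia: subject of the clause headed by 'assumed'; c-commands the pronoun but lies outside its binding domain — allowed.
— Olivia: possessor inside the subject DP of the clause headed by 'nominated'; does not c-command the pronoun — Principle B does not apply; allowed.
— Olivia's neighbor: subject of the clause headed by 'nominated'; c-commands the pronoun within its binding domain — blocked (Principle B).
— Tanya: possessor inside the subject DP of the matrix clause; does not c-command the pronoun — Principle B does not apply; allowed.
— Tanya's assistant: subject of the matrix clause; c-commands the pronoun but lies outside its binding domain — allowed.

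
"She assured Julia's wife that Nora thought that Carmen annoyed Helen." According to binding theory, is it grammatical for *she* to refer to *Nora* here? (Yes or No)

No

*Nora* is an R-expression; Principle C requires it to be free (not bound by any c-commanding expression).
— she: subject of the matrix clause; the pronoun c-commands the R-expression — coreference blocked (Principle C).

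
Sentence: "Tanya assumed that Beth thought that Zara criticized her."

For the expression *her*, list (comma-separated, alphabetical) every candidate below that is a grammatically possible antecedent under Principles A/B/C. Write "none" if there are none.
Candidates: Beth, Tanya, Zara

Beth, Tanya

*her* is a pronoun; Principle B requires it to be free in its binding domain — the clause headed by 'criticized'.
— Beth: subject of the clause headed by 'thought'; c-commands the pronoun but lies outside its binding domain — allowed.
— Tanya: subject of the matrix clause; c-commands the pronoun but lies outside its binding domain — allowed.
— Zara: subject of the clause headed by 'criticized'; c-commands the pronoun within its binding domain — blocked (Principle B).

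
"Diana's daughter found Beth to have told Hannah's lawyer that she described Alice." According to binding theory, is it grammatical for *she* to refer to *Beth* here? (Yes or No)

*Beth* is an R-expression; Principle C requires it to be free (not bound by any c-commanding expression).
— she: subject of the clause headed by 'described'; the pronoun does not c-command the R-expression — coreference allowed.

Yes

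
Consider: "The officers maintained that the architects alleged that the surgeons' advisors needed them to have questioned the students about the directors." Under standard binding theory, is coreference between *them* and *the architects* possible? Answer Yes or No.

*the architects* is an R-expression; Principle C requires it to be free (not bound by any c-commanding expression).
— them: subject of the clause headed by 'questioned'; the pronoun does not c-command the R-expression — coreference allowed.

Yes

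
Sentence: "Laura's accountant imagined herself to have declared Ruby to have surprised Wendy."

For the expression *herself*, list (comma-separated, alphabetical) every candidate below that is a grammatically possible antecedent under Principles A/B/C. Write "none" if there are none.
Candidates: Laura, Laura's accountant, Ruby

*herself* is a reflexive; Principle A requires it to be bound within its binding domain — the matrix clause.
— Laura: possessor inside the subject DP of the matrix clause; does not c-command the reflexive — cannot bind it (Principle A).
— Laura's accountant: subject of the matrix clause; c-commands the reflexive within its binding domain — allowed (Principle A).
— Ruby: subject of the clause headed by 'surprised'; does not c-command the reflexive — cannot bind it (Principle A).

Laura's accountant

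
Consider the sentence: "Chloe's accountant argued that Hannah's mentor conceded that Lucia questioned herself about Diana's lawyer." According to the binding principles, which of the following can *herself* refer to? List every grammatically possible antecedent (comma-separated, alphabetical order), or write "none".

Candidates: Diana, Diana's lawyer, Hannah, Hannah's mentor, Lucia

*herself* is a reflexive; Principle A requires it to be bound within its binding domain — the clause headed by 'questioned'.
— Diana: possessor inside the second object DP of the clause headed by 'questioned'; does not c-command the reflexive — cannot bind it (Principle A).
— Diana's lawyer: second object of the clause headed by 'questioned'; does not c-command the reflexive — cannot bind it (Principle A).
— Hannah: possessor inside the subject DP of the clause headed by 'conceded'; does not c-command the reflexive — cannot bind it (Principle A).
— Hannah's mentor: subject of the clause headed by 'conceded'; c-commands the reflexive but lies outside its binding domain — cannot bind it (Principle A).
— Lucia: subject of the clause headed by 'questioned'; c-commands the reflexive within its binding domain — allowed (Principle A).

Lucia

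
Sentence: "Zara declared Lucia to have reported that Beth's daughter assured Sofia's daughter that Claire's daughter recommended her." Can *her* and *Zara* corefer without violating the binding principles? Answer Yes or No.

*Zara* is an R-expression; Principle C requires it to be free (not bound by any c-commanding expression).
— her: object of the clause headed by 'recommended'; the pronoun does not c-command the R-expression — coreference allowed.

Yes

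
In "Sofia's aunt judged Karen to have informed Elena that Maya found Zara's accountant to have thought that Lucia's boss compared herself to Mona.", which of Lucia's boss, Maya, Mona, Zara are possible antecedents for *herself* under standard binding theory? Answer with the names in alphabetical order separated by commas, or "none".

*herself* is a reflexive; Principle A requires it to be bound within its binding domain — the clause headed by 'compared'.
— Lucia's boss: subject of the clause headed by 'compared'; c-commands the reflexive within its binding domain — allowed (Principle A).
— Maya: subject of the clause headed by 'found'; c-commands the reflexive but lies outside its binding domain — cannot bind it (Principle A).
— Mona: second object of the clause headed by 'compared'; does not c-command the reflexive — cannot bind it (Principle A).
— Zara: possessor inside the subject DP of the clause headed by 'thought'; does not c-command the reflexive — cannot bind it (Principle A).

Lucia's boss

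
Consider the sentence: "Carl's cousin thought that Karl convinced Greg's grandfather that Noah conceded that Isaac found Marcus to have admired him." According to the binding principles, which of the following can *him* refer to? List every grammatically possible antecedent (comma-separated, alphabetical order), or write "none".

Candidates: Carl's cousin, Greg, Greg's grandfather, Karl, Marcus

Carl's cousin, Greg, Greg's grandfather, Karl

*him* is a pronoun; Principle B requires it to be free in its binding domain — the clause headed by 'admired'.
— Carl's cousin: subject of the matrix clause; c-commands the pronoun but lies outside its binding domain — allowed.
— Greg: possessor inside the object DP of the clause headed by 'convinced'; does not c-command the pronoun — Principle B does not apply; allowed.
— Greg's grandfather: object of the clause headed by 'convinced'; c-commands the pronoun but lies outside its binding domain — allowed.
— Karl: subject of the clause headed by 'convinced'; c-commands the pronoun but lies outside its binding domain — allowed.
— Marcus: subject of the clause headed by 'admired'; c-commands the pronoun within its binding domain — blocked (Principle B).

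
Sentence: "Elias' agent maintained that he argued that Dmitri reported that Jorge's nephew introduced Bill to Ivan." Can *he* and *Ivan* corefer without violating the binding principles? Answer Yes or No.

No

*Ivan* is an R-expression; Principle C requires it to be free (not bound by any c-commanding expression).
— he: subject of the clause headed by 'argued'; the pronoun c-commands the R-expression — coreference blocked (Principle C).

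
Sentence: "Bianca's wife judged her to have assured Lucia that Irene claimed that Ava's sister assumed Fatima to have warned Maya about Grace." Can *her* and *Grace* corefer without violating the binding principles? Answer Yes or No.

*Grace* is an R-expression; Principle C requires it to be free (not bound by any c-commanding expression).
— her: subject of the clause headed by 'assured'; the pronoun c-commands the R-expression — coreference blocked (Principle C).

No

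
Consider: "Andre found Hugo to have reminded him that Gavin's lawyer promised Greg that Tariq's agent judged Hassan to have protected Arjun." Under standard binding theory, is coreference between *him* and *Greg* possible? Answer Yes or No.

No

*Greg* is an R-expression; Principle C requires it to be free (not bound by any c-commanding expression).
— him: object of the clause headed by 'reminded'; the pronoun c-commands the R-expression — coreference blocked (Principle C).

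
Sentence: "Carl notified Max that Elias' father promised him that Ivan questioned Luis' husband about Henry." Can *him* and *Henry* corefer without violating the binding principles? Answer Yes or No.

*Henry* is an R-expression; Principle C requires it to be free (not bound by any c-commanding expression).
— him: object of the clause headed by 'promised'; the pronoun c-commands the R-expression — coreference blocked (Principle C).

No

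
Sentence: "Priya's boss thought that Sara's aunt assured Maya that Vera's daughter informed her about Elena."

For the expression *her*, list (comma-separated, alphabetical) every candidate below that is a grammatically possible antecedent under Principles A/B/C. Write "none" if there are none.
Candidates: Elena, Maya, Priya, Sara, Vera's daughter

Maya, Priya, Sara

*her* is a pronoun; Principle B requires it to be free in its binding domain — the clause headed by 'informed'.
— Elena: second object of the clause headed by 'informed'; is c-commanded by the pronoun; coreference would bind this R-expression — blocked (Principle C).
— Maya: object of the clause headed by 'assured'; c-commands the pronoun but lies outside its binding domain — allowed.
— Priya: possessor inside the subject DP of the matrix clause; does not c-command the pronoun — Principle B does not apply; allowed.
— Sara: possessor inside the subject DP of the clause headed by 'assured'; does not c-command the pronoun — Principle B does not apply; allowed.
— Vera's daughter: subject of the clause headed by 'informed'; c-commands the pronoun within its binding domain — blocked (Principle B).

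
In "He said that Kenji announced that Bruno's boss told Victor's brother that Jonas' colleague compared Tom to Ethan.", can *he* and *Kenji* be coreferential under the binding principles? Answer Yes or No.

*Kenji* is an R-expression; Principle C requires it to be free (not bound by any c-commanding expression).
— he: subject of the matrix clause; the pronoun c-commands the R-expression — coreference blocked (Principle C).

No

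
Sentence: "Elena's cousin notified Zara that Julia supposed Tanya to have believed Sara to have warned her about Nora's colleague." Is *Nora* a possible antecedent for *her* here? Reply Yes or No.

*her* is a pronoun; Principle B requires it to be free in its binding domain — the clause headed by 'warned'.
— Nora: possessor inside the second object DP of the clause headed by 'warned'; is c-commanded by the pronoun; coreference would bind this R-expression — blocked (Principle C).

No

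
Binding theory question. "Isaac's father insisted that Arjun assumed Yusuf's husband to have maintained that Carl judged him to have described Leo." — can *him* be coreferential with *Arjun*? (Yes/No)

Yes

*him* is a pronoun; Principle B requires it to be free in its binding domain — the clause headed by 'judged'.
— Arjun: subject of the clause headed by 'assumed'; c-commands the pronoun but lies outside its binding domain — allowed.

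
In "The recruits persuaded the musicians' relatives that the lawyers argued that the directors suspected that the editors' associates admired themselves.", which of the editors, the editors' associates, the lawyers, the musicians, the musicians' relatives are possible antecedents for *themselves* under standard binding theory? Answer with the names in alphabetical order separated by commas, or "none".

*themselves* is a reflexive; Principle A requires it to be bound within its binding domain — the clause headed by 'admired'.
— the editors: possessor inside the subject DP of the clause headed by 'admired'; does not c-command the reflexive — cannot bind it (Principle A).
— the editors' associates: subject of the clause headed by 'admired'; c-commands the reflexive within its binding domain — allowed (Principle A).
— the lawyers: subject of the clause headed by 'argued'; c-commands the reflexive but lies outside its binding domain — cannot bind it (Principle A).
— the musicians: possessor inside the object DP of the matrix clause; does not c-command the reflexive — cannot bind it (Principle A).
— the musicians' relatives: object of the matrix clause; c-commands the reflexive but lies outside its binding domain — cannot bind it (Principle A).

the editors' associates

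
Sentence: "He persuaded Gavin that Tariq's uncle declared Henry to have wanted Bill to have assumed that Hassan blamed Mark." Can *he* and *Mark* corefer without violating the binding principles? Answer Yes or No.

No

*Mark* is an R-expression; Principle C requires it to be free (not bound by any c-commanding expression).
— he: subject of the matrix clause; the pronoun c-commands the R-expression — coreference blocked (Principle C).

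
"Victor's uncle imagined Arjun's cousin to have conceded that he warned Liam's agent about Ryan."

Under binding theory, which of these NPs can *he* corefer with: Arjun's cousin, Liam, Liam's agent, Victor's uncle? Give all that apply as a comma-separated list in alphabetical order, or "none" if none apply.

Arjun's cousin, Victor's uncle

*he* is a pronoun; Principle B requires it to be free in its binding domain — the clause headed by 'warned'.
— Arjun's cousin: subject of the clause headed by 'conceded'; c-commands the pronoun but lies outside its binding domain — allowed.
— Liam: possessor inside the object DP of the clause headed by 'warned'; is c-commanded by the pronoun; coreference would bind this R-expression — blocked (Principle C).
— Liam's agent: object of the clause headed by 'warned'; is c-commanded by the pronoun; coreference would bind this R-expression — blocked (Principle C).
— Victor's uncle: subject of the matrix clause; c-commands the pronoun but lies outside its binding domain — allowed.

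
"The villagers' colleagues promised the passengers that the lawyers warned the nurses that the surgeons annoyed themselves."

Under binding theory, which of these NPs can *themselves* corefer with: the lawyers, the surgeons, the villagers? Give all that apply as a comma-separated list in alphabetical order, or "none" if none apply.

*themselves* is a reflexive; Principle A requires it to be bound within its binding domain — the clause headed by 'annoyed'.
— the lawyers: subject of the clause headed by 'warned'; c-commands the reflexive but lies outside its binding domain — cannot bind it (Principle A).
— the surgeons: subject of the clause headed by 'annoyed'; c-commands the reflexive within its binding domain — allowed (Principle A).
— the villagers: possessor inside the subject DP of the matrix clause; does not c-command the reflexive — cannot bind it (Principle A).

the surgeons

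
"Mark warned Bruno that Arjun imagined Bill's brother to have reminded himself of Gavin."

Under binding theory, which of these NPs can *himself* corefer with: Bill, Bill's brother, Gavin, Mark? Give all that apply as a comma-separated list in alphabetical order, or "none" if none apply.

Bill's brother

*himself* is a reflexive; Principle A requires it to be bound within its binding domain — the clause headed by 'reminded'.
— Bill: possessor inside the subject DP of the clause headed by 'reminded'; does not c-command the reflexive — cannot bind it (Principle A).
— Bill's brother: subject of the clause headed by 'reminded'; c-commands the reflexive within its binding domain — allowed (Principle A).
— Gavin: second object of the clause headed by 'reminded'; does not c-command the reflexive — cannot bind it (Principle A).
— Mark: subject of the matrix clause; c-commands the reflexive but lies outside its binding domain — cannot bind it (Principle A).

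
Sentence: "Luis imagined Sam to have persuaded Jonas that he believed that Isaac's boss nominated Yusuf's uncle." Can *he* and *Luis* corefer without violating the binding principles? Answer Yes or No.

Yes

*Luis* is an R-expression; Principle C requires it to be free (not bound by any c-commanding expression).
— he: subject of the clause headed by 'believed'; the pronoun does not c-command the R-expression — coreference allowed.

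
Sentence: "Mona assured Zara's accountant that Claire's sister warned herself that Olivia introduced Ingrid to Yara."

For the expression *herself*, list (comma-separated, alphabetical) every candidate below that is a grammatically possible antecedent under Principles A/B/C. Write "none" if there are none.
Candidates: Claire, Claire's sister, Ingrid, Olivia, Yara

Claire's sister

*herself* is a reflexive; Principle A requires it to be bound within its binding domain — the clause headed by 'warned'.
— Claire: possessor inside the subject DP of the clause headed by 'warned'; does not c-command the reflexive — cannot bind it (Principle A).
— Claire's sister: subject of the clause headed by 'warned'; c-commands the reflexive within its binding domain — allowed (Principle A).
— Ingrid: object of the clause headed by 'introduced'; does not c-command the reflexive — cannot bind it (Principle A).
— Olivia: subject of the clause headed by 'introduced'; does not c-command the reflexive — cannot bind it (Principle A).
— Yara: second object of the clause headed by 'introduced'; does not c-command the reflexive — cannot bind it (Principle A).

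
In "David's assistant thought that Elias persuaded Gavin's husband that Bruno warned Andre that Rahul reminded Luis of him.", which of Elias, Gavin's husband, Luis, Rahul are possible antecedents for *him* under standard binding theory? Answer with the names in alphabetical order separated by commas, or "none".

*him* is a pronoun; Principle B requires it to be free in its binding domain — the clause headed by 'reminded'.
— Elias: subject of the clause headed by 'persuaded'; c-commands the pronoun but lies outside its binding domain — allowed.
— Gavin's husband: object of the clause headed by 'persuaded'; c-commands the pronoun but lies outside its binding domain — allowed.
— Luis: object of the clause headed by 'reminded'; c-commands the pronoun within its binding domain — blocked (Principle B).
— Rahul: subject of the clause headed by 'reminded'; c-commands the pronoun within its binding domain — blocked (Principle B).

Elias, Gavin's husband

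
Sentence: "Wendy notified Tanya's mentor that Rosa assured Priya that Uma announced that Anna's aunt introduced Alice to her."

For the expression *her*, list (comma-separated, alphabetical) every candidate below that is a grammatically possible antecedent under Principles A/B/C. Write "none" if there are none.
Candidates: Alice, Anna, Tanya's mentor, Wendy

*her* is a pronoun; Principle B requires it to be free in its binding domain — the clause headed by 'introduced'.
— Alice: object of the clause headed by 'introduced'; c-commands the pronoun within its binding domain — blocked (Principle B).
— Anna: possessor inside the subject DP of the clause headed by 'introduced'; does not c-command the pronoun — Principle B does not apply; allowed.
— Tanya's mentor: object of the matrix clause; c-commands the pronoun but lies outside its binding domain — allowed.
— Wendy: subject of the matrix clause; c-commands the pronoun but lies outside its binding domain — allowed.

Anna, Tanya's mentor, Wendy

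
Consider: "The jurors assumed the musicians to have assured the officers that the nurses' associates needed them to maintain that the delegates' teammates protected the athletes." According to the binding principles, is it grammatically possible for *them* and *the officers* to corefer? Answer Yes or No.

*them* is a pronoun; Principle B requires it to be free in its binding domain — the clause headed by 'needed'.
— the officers: object of the clause headed by 'assured'; c-commands the pronoun but lies outside its binding domain — allowed.

Yes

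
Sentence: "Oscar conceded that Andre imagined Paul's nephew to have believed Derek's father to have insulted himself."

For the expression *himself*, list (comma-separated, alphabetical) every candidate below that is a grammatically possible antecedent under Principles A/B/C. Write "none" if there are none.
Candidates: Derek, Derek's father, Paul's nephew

Derek's father

*himself* is a reflexive; Principle A requires it to be bound within its binding domain — the clause headed by 'insulted'.
— Derek: possessor inside the subject DP of the clause headed by 'insulted'; does not c-command the reflexive — cannot bind it (Principle A).
— Derek's father: subject of the clause headed by 'insulted'; c-commands the reflexive within its binding domain — allowed (Principle A).
— Paul's nephew: subject of the clause headed by 'believed'; c-commands the reflexive but lies outside its binding domain — cannot bind it (Principle A).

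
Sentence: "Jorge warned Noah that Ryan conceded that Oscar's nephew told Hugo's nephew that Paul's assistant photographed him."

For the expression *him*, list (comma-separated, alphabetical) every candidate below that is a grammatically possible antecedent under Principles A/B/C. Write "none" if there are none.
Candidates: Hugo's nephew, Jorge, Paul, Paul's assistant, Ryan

Hugo's nephew, Jorge, Paul, Ryan

*him* is a pronoun; Principle B requires it to be free in its binding domain — the clause headed by 'photographed'.
— Hugo's nephew: object of the clause headed by 'told'; c-commands the pronoun but lies outside its binding domain — allowed.
— Jorge: subject of the matrix clause; c-commands the pronoun but lies outside its binding domain — allowed.
— Paul: possessor inside the subject DP of the clause headed by 'photographed'; does not c-command the pronoun — Principle B does not apply; allowed.
— Paul's assistant: subject of the clause headed by 'photographed'; c-commands the pronoun within its binding domain — blocked (Principle B).
— Ryan: subject of the clause headed by 'conceded'; c-commands the pronoun but lies outside its binding domain — allowed.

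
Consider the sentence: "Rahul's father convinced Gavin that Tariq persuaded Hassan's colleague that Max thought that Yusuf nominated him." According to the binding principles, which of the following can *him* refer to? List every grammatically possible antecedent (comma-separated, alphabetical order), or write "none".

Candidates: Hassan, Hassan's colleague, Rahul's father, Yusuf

*him* is a pronoun; Principle B requires it to be free in its binding domain — the clause headed by 'nominated'.
— Hassan: possessor inside the object DP of the clause headed by 'persuaded'; does not c-command the pronoun — Principle B does not apply; allowed.
— Hassan's colleague: object of the clause headed by 'persuaded'; c-commands the pronoun but lies outside its binding domain — allowed.
— Rahul's father: subject of the matrix clause; c-commands the pronoun but lies outside its binding domain — allowed.
— Yusuf: subject of the clause headed by 'nominated'; c-commands the pronoun within its binding domain — blocked (Principle B).

Hassan, Hassan's colleague, Rahul's father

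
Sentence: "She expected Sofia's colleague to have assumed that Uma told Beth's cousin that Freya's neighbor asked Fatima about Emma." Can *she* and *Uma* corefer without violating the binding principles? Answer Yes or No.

No

*Uma* is an R-expression; Principle C requires it to be free (not bound by any c-commanding expression).
— she: subject of the matrix clause; the pronoun c-commands the R-expression — coreference blocked (Principle C).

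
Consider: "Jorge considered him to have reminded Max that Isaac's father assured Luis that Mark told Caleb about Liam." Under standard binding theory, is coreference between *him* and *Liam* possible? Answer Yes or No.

*Liam* is an R-expression; Principle C requires it to be free (not bound by any c-commanding expression).
— him: subject of the clause headed by 'reminded'; the pronoun c-commands the R-expression — coreference blocked (Principle C).

No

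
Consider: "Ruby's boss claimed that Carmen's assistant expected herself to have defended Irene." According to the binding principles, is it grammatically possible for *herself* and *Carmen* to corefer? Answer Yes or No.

No

*herself* is a reflexive; Principle A requires it to be bound within its binding domain — the clause headed by 'expected'.
— Carmen: possessor inside the subject DP of the clause headed by 'expected'; does not c-command the reflexive — cannot bind it (Principle A).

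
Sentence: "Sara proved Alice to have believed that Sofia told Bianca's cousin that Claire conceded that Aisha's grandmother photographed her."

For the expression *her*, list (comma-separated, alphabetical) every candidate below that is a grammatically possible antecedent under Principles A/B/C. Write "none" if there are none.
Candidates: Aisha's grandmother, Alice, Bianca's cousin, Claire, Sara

*her* is a pronoun; Principle B requires it to be free in its binding domain — the clause headed by 'photographed'.
— Aisha's grandmother: subject of the clause headed by 'photographed'; c-commands the pronoun within its binding domain — blocked (Principle B).
— Alice: subject of the clause headed by 'believed'; c-commands the pronoun but lies outside its binding domain — allowed.
— Bianca's cousin: object of the clause headed by 'told'; c-commands the pronoun but lies outside its binding domain — allowed.
— Claire: subject of the clause headed by 'conceded'; c-commands the pronoun but lies outside its binding domain — allowed.
— Sara: subject of the matrix clause; c-commands the pronoun but lies outside its binding domain — allowed.

Alice, Bianca's cousin, Claire, Sara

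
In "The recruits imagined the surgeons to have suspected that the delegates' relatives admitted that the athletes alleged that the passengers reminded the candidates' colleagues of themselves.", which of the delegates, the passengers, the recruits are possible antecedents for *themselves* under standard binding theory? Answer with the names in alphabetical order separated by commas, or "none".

*themselves* is a reflexive; Principle A requires it to be bound within its binding domain — the clause headed by 'reminded'.
— the delegates: possessor inside the subject DP of the clause headed by 'admitted'; does not c-command the reflexive — cannot bind it (Principle A).
— the passengers: subject of the clause headed by 'reminded'; c-commands the reflexive within its binding domain — allowed (Principle A).
— the recruits: subject of the matrix clause; c-commands the reflexive but lies outside its binding domain — cannot bind it (Principle A).

the passengers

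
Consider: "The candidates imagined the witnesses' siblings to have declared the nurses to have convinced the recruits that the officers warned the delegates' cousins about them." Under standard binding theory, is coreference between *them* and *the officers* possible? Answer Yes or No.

*the officers* is an R-expression; Principle C requires it to be free (not bound by any c-commanding expression).
— them: second object of the clause headed by 'warned'; the R-expression locally c-commands the pronoun — coreference blocked (Principle B on the pronoun).

No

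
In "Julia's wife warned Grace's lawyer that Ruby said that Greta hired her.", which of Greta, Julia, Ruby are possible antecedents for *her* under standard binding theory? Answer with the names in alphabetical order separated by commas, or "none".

*her* is a pronoun; Principle B requires it to be free in its binding domain — the clause headed by 'hired'.
— Greta: subject of the clause headed by 'hired'; c-commands the pronoun within its binding domain — blocked (Principle B).
— Julia: possessor inside the subject DP of the matrix clause; does not c-command the pronoun — Principle B does not apply; allowed.
— Ruby: subject of the clause headed by 'said'; c-commands the pronoun but lies outside its binding domain — allowed.

Julia, Ruby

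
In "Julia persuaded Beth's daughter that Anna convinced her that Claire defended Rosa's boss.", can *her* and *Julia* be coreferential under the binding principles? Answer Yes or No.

Yes

*Julia* is an R-expression; Principle C requires it to be free (not bound by any c-commanding expression).
— her: object of the clause headed by 'convinced'; the pronoun does not c-command the R-expression — coreference allowed.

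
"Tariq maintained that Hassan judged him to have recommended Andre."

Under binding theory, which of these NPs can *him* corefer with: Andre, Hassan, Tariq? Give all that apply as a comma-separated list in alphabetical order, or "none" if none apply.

*him* is a pronoun; Principle B requires it to be free in its binding domain — the clause headed by 'judged'.
— Andre: object of the clause headed by 'recommended'; is c-commanded by the pronoun; coreference would bind this R-expression — blocked (Principle C).
— Hassan: subject of the clause headed by 'judged'; c-commands the pronoun within its binding domain — blocked (Principle B).
— Tariq: subject of the matrix clause; c-commands the pronoun but lies outside its binding domain — allowed.

Tariq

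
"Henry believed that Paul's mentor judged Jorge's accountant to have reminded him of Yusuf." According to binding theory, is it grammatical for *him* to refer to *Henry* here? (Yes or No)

Yes

*Henry* is an R-expression; Principle C requires it to be free (not bound by any c-commanding expression).
— him: object of the clause headed by 'reminded'; the pronoun does not c-command the R-expression — coreference allowed.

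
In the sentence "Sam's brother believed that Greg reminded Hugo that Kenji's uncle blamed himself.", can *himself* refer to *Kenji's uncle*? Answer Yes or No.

Yes

*himself* is a reflexive; Principle A requires it to be bound within its binding domain — the clause headed by 'blamed'.
— Kenji's uncle: subject of the clause headed by 'blamed'; c-commands the reflexive within its binding domain — allowed (Principle A).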